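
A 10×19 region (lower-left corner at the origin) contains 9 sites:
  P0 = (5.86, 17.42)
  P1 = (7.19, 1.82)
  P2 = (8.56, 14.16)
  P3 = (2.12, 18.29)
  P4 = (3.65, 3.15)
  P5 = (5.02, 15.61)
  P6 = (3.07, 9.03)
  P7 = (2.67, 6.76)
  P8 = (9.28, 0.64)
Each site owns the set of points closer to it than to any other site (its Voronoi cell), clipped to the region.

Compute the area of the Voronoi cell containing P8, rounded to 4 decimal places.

Area of P8's cell: 5.3569

1. box [0,10]×[0,19]: [(0, 0) (10, 0) (10, 19) (0, 19)]
2. ⊥bis P8·P0 via (7.57,9.03): [(0, 7.4871) (0, 0) (10, 0) (10, 9.5253)]  |A|=85.062
3. ⊥bis P8·P1 via (8.235,1.23): [(7.5406, 0) (10, 0) (10, 4.3561)]  |A|=5.3569
4. ⊥bis P8·P2 via (8.92,7.4): [(7.5406, 0) (10, 0) (10, 4.3561)]  |A|=5.3569
5. ⊥bis P8·P3 via (5.7,9.465): [(7.5406, 0) (10, 0) (10, 4.3561)]  |A|=5.3569
6. ⊥bis P8·P4 via (6.465,1.895): [(7.5406, 0) (10, 0) (10, 4.3561)]  |A|=5.3569
7. ⊥bis P8·P5 via (7.15,8.125): [(7.5406, 0) (10, 0) (10, 4.3561)]  |A|=5.3569
8. ⊥bis P8·P6 via (6.175,4.835): [(7.5406, 0) (10, 0) (10, 4.3561)]  |A|=5.3569
9. ⊥bis P8·P7 via (5.975,3.7): [(7.5406, 0) (10, 0) (10, 4.3561)]  |A|=5.3569
10. canonical 3-gon: [(7.5406, 0) (10, 0) (10, 4.3561)]
11. shoelace: 5.3569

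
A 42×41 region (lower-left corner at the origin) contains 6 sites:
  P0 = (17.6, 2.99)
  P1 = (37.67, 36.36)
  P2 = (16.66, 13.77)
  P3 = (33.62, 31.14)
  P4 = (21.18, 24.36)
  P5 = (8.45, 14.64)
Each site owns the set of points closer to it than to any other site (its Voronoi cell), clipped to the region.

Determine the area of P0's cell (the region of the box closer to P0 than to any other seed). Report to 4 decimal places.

1. box [0,42]×[0,41]: [(0, 0) (42, 0) (42, 41) (0, 41)]
2. ⊥bis P0·P1 via (27.635,19.675): [(0, 36.2958) (0, 0) (42, 0) (42, 11.0353)]  |A|=993.9528
3. ⊥bis P0·P2 via (17.13,8.38): [(0, 6.8863) (0, 0) (42, 0) (42, 10.5486)]  |A|=366.1332
4. ⊥bis P0·P3 via (25.61,17.065): [(37.7167, 10.1751) (0, 6.8863) (0, 0) (42, 0) (42, 7.7375)]  |A|=360.1129
5. ⊥bis P0·P4 via (19.39,13.675): [(37.7167, 10.1751) (0, 6.8863) (0, 0) (42, 0) (42, 7.7375)]  |A|=360.1129
6. ⊥bis P0·P5 via (13.025,8.815): [(37.7167, 10.1751) (11.8893, 7.923) (1.8015, 0) (42, 0) (42, 7.7375)]  |A|=312.0395
7. canonical 5-gon: [(37.7167, 10.1751) (11.8893, 7.923) (1.8015, 0) (42, 0) (42, 7.7375)]
8. shoelace: 312.0395

Area of P0's cell: 312.0395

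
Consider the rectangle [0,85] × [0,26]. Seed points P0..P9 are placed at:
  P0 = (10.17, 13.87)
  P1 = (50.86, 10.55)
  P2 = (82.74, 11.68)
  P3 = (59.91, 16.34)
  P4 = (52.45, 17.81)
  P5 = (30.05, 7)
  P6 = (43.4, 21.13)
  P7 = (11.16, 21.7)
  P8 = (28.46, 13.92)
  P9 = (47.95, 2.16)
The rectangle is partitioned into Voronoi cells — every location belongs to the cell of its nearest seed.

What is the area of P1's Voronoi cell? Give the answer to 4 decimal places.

1. box [0,85]×[0,26]: [(0, 0) (85, 0) (85, 26) (0, 26)]
2. ⊥bis P1·P0 via (30.515,12.21): [(29.5188, 0) (85, 0) (85, 26) (31.6402, 26)]  |A|=1414.9341
3. ⊥bis P1·P2 via (66.8,11.115): [(29.5188, 0) (67.194, 0) (66.2724, 26) (31.6402, 26)]  |A|=939.9969
4. ⊥bis P1·P3 via (55.385,13.445): [(29.5188, 0) (63.9868, 0) (47.3526, 26) (31.6402, 26)]  |A|=652.3463
5. ⊥bis P1·P4 via (51.655,14.18): [(31.044, 18.694) (29.5188, 0) (63.9868, 0) (55.4459, 13.3498)]  |A|=462.23
6. ⊥bis P1·P5 via (40.455,8.775): [(39.0625, 16.9379) (41.9519, 0) (63.9868, 0) (55.4459, 13.3498)]  |A|=280.6467
7. ⊥bis P1·P6 via (47.13,15.84): [(46.4061, 15.3296) (40.0959, 10.8802) (41.9519, 0) (63.9868, 0) (55.4459, 13.3498)]  |A|=259.2352
8. ⊥bis P1·P7 via (31.01,16.125): [(46.4061, 15.3296) (40.0959, 10.8802) (41.9519, 0) (63.9868, 0) (55.4459, 13.3498)]  |A|=259.2352
9. ⊥bis P1·P8 via (39.66,12.235): [(46.4061, 15.3296) (40.0959, 10.8802) (41.9519, 0) (63.9868, 0) (55.4459, 13.3498)]  |A|=259.2352
10. ⊥bis P1·P9 via (49.405,6.355): [(46.4061, 15.3296) (40.0959, 10.8802) (40.3309, 9.5023) (62.92, 1.6674) (55.4459, 13.3498)]  |A|=139.8908
11. canonical 5-gon: [(46.4061, 15.3296) (40.0959, 10.8802) (40.3309, 9.5023) (62.92, 1.6674) (55.4459, 13.3498)]
12. shoelace: 139.8908

Area of P1's cell: 139.8908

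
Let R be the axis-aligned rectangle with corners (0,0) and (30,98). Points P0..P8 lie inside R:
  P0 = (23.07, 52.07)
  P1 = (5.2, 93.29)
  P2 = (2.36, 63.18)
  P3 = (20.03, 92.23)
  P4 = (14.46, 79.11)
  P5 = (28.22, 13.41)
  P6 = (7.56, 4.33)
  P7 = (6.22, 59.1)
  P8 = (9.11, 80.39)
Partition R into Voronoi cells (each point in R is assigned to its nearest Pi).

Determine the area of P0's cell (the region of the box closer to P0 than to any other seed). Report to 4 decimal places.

1. box [0,30]×[0,98]: [(0, 0) (30, 0) (30, 98) (0, 98)]
2. ⊥bis P0·P1 via (14.135,72.68): [(0, 66.5521) (0, 0) (30, 0) (30, 79.5579)]  |A|=2191.65
3. ⊥bis P0·P2 via (12.715,57.625): [(22.8085, 76.4402) (0, 33.9231) (0, 0) (30, 0) (30, 79.5579)]  |A|=1819.5408
4. ⊥bis P0·P3 via (21.55,72.15): [(20.4629, 72.0677) (0, 33.9231) (0, 0) (30, 0) (30, 72.7896)]  |A|=1775.2001
5. ⊥bis P0·P4 via (18.765,65.59): [(16.6218, 64.9076) (0, 33.9231) (0, 0) (30, 0) (30, 69.1674)]  |A|=1718.2135
6. ⊥bis P0·P5 via (25.645,32.74): [(16.6218, 64.9076) (0, 33.9231) (0, 29.3238) (30, 33.3201) (30, 69.1674)]  |A|=778.5549
7. ⊥bis P0·P6 via (15.315,28.2): [(16.6218, 64.9076) (0, 33.9231) (0, 33.1756) (8.4084, 30.4439) (30, 33.3201) (30, 69.1674)]  |A|=762.3611
8. ⊥bis P0·P7 via (14.645,55.585): [(18.8275, 65.6099) (4.6635, 31.6605) (8.4084, 30.4439) (30, 33.3201) (30, 69.1674)]  |A|=637.099
9. ⊥bis P0·P8 via (16.09,66.23): [(18.8275, 65.6099) (4.6635, 31.6605) (8.4084, 30.4439) (30, 33.3201) (30, 69.1674)]  |A|=637.099
10. canonical 5-gon: [(18.8275, 65.6099) (4.6635, 31.6605) (8.4084, 30.4439) (30, 33.3201) (30, 69.1674)]
11. shoelace: 637.099

Area of P0's cell: 637.0990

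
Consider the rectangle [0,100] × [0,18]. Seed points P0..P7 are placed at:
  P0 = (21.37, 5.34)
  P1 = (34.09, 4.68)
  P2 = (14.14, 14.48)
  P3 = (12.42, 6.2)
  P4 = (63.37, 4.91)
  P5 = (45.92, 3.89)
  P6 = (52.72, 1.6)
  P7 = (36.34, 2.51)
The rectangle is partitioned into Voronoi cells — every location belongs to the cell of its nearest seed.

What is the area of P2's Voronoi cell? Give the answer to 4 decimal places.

1. box [0,100]×[0,18]: [(0, 0) (100, 0) (100, 18) (0, 18)]
2. ⊥bis P2·P0 via (17.755,9.91): [(0, 0) (5.227, 0) (27.9822, 18) (0, 18)]  |A|=298.8828
3. ⊥bis P2·P1 via (24.115,9.58): [(0, 0) (5.227, 0) (27.9822, 18) (0, 18)]  |A|=298.8828
4. ⊥bis P2·P3 via (13.28,10.34): [(0, 13.0986) (17.2548, 9.5143) (27.9822, 18) (0, 18)]  |A|=161.0099
5. ⊥bis P2·P4 via (38.755,9.695): [(0, 13.0986) (17.2548, 9.5143) (27.9822, 18) (0, 18)]  |A|=161.0099
6. ⊥bis P2·P5 via (30.03,9.185): [(0, 13.0986) (17.2548, 9.5143) (27.9822, 18) (0, 18)]  |A|=161.0099
7. ⊥bis P2·P6 via (33.43,8.04): [(0, 13.0986) (17.2548, 9.5143) (27.9822, 18) (0, 18)]  |A|=161.0099
8. ⊥bis P2·P7 via (25.24,8.495): [(0, 13.0986) (17.2548, 9.5143) (27.9822, 18) (0, 18)]  |A|=161.0099
9. canonical 4-gon: [(0, 13.0986) (17.2548, 9.5143) (27.9822, 18) (0, 18)]
10. shoelace: 161.0099

Area of P2's cell: 161.0099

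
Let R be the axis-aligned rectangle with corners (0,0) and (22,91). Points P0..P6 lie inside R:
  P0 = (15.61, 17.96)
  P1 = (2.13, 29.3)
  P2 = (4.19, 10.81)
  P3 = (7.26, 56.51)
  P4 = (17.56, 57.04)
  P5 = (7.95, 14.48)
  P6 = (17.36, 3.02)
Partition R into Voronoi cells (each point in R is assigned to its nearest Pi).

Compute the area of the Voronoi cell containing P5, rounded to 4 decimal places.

1. box [0,22]×[0,91]: [(0, 0) (22, 0) (22, 91) (0, 91)]
2. ⊥bis P5·P0 via (11.78,16.22): [(0, 42.1495) (0, 0) (19.1489, 0)]  |A|=403.5582
3. ⊥bis P5·P1 via (5.04,21.89): [(8.5736, 23.2777) (0, 19.9107) (0, 0) (19.1489, 0)]  |A|=308.2245
4. ⊥bis P5·P2 via (6.07,12.645): [(8.5736, 23.2777) (0, 19.9107) (0, 18.8639) (18.4123, 0) (19.1489, 0)]  |A|=134.5608
5. ⊥bis P5·P3 via (7.605,35.495): [(8.5736, 23.2777) (0, 19.9107) (0, 18.8639) (18.4123, 0) (19.1489, 0)]  |A|=134.5608
6. ⊥bis P5·P4 via (12.755,35.76): [(8.5736, 23.2777) (0, 19.9107) (0, 18.8639) (18.4123, 0) (19.1489, 0)]  |A|=134.5608
7. ⊥bis P5·P6 via (12.655,8.75): [(14.4894, 10.2562) (8.5736, 23.2777) (0, 19.9107) (0, 18.8639) (11.11, 7.4814)]  |A|=108.0111
8. canonical 5-gon: [(14.4894, 10.2562) (8.5736, 23.2777) (0, 19.9107) (0, 18.8639) (11.11, 7.4814)]
9. shoelace: 108.0111

Area of P5's cell: 108.0111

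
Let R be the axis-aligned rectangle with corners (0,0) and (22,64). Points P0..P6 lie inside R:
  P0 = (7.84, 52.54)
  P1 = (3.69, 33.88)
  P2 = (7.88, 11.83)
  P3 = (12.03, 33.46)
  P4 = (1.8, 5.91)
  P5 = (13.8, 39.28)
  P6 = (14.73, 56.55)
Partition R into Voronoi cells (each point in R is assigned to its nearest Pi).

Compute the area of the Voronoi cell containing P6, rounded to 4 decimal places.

Area of P6's cell: 187.1634

1. box [0,22]×[0,64]: [(0, 0) (22, 0) (22, 64) (0, 64)]
2. ⊥bis P6·P0 via (11.285,54.545): [(22, 36.1344) (22, 64) (5.7822, 64)]  |A|=225.9596
3. ⊥bis P6·P1 via (9.21,45.215): [(19.6836, 40.1145) (22, 38.9864) (22, 64) (5.7822, 64)]  |A|=222.6564
4. ⊥bis P6·P2 via (11.305,34.19): [(19.6836, 40.1145) (22, 38.9864) (22, 64) (5.7822, 64)]  |A|=222.6564
5. ⊥bis P6·P3 via (13.38,45.005): [(17.0898, 44.5712) (22, 43.997) (22, 64) (5.7822, 64)]  |A|=206.656
6. ⊥bis P6·P4 via (8.265,31.23): [(17.0898, 44.5712) (22, 43.997) (22, 64) (5.7822, 64)]  |A|=206.656
7. ⊥bis P6·P5 via (14.265,47.915): [(15.1721, 47.8662) (22, 47.4985) (22, 64) (5.7822, 64)]  |A|=187.1634
8. canonical 4-gon: [(15.1721, 47.8662) (22, 47.4985) (22, 64) (5.7822, 64)]
9. shoelace: 187.1634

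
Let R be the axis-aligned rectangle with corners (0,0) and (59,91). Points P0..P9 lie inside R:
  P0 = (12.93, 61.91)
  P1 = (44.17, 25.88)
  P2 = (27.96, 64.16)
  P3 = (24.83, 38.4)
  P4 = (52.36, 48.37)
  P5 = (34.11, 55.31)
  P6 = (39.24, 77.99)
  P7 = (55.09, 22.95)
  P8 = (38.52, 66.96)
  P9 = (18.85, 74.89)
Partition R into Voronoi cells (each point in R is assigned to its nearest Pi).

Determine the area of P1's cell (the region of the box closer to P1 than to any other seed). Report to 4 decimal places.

Area of P1's cell: 842.2960

1. box [0,59]×[0,91]: [(0, 0) (59, 0) (59, 91) (0, 91)]
2. ⊥bis P1·P0 via (28.55,43.895): [(0, 19.1406) (0, 0) (59, 0) (59, 70.2968)]  |A|=2638.4034
3. ⊥bis P1·P2 via (36.065,45.02): [(23.9122, 39.8738) (0, 19.1406) (0, 0) (59, 0) (59, 54.732)]  |A|=2365.3364
4. ⊥bis P1·P3 via (34.5,32.14): [(45.3959, 48.9713) (13.6938, 0) (59, 0) (59, 54.732)]  |A|=1481.641
5. ⊥bis P1·P4 via (48.265,37.125): [(39.7374, 40.2304) (13.6938, 0) (59, 0) (59, 33.2157)]  |A|=1231.2545
6. ⊥bis P1·P5 via (39.14,40.595): [(39.7374, 40.2304) (13.6938, 0) (59, 0) (59, 33.2157)]  |A|=1231.2545
7. ⊥bis P1·P6 via (41.705,51.935): [(39.7374, 40.2304) (13.6938, 0) (59, 0) (59, 33.2157)]  |A|=1231.2545
8. ⊥bis P1·P7 via (49.63,24.415): [(52.6152, 35.5408) (39.7374, 40.2304) (13.6938, 0) (43.0791, 0)]  |A|=842.296
9. ⊥bis P1·P8 via (41.345,46.42): [(52.6152, 35.5408) (39.7374, 40.2304) (13.6938, 0) (43.0791, 0)]  |A|=842.296
10. ⊥bis P1·P9 via (31.51,50.385): [(52.6152, 35.5408) (39.7374, 40.2304) (13.6938, 0) (43.0791, 0)]  |A|=842.296
11. canonical 4-gon: [(52.6152, 35.5408) (39.7374, 40.2304) (13.6938, 0) (43.0791, 0)]
12. shoelace: 842.296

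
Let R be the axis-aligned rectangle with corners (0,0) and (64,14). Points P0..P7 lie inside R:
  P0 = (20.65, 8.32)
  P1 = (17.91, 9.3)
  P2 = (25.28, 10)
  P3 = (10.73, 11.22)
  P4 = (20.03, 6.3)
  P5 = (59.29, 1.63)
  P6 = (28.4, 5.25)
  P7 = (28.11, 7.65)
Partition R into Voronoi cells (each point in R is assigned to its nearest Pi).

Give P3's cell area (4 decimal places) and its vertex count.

Area of P3's cell: 186.9566 (5 vertices)

1. box [0,64]×[0,14]: [(0, 0) (64, 0) (64, 14) (0, 14)]
2. ⊥bis P3·P0 via (15.69,9.77): [(0, 0) (12.8339, 0) (16.9266, 14) (0, 14)]  |A|=208.3231
3. ⊥bis P3·P1 via (14.32,10.26): [(0, 0) (11.5764, 0) (15.3201, 14) (0, 14)]  |A|=188.2754
4. ⊥bis P3·P2 via (18.005,10.61): [(0, 0) (11.5764, 0) (15.3201, 14) (0, 14)]  |A|=188.2754
5. ⊥bis P3·P4 via (15.38,8.76): [(0, 0) (10.7457, 0) (12.4255, 3.1752) (15.3201, 14) (0, 14)]  |A|=186.9566
6. ⊥bis P3·P5 via (35.01,6.425): [(0, 0) (10.7457, 0) (12.4255, 3.1752) (15.3201, 14) (0, 14)]  |A|=186.9566
7. ⊥bis P3·P6 via (19.565,8.235): [(0, 0) (10.7457, 0) (12.4255, 3.1752) (15.3201, 14) (0, 14)]  |A|=186.9566
8. ⊥bis P3·P7 via (19.42,9.435): [(0, 0) (10.7457, 0) (12.4255, 3.1752) (15.3201, 14) (0, 14)]  |A|=186.9566
9. canonical 5-gon: [(0, 0) (10.7457, 0) (12.4255, 3.1752) (15.3201, 14) (0, 14)]
10. shoelace: 186.9566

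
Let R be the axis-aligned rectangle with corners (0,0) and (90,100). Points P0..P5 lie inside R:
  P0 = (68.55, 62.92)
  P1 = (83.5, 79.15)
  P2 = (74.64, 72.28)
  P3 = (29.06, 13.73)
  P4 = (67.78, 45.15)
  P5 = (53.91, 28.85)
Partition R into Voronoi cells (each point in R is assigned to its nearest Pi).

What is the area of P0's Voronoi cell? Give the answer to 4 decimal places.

1. box [0,90]×[0,100]: [(0, 0) (90, 0) (90, 100) (0, 100)]
2. ⊥bis P0·P1 via (76.025,71.035): [(0, 0) (90, 0) (90, 58.1622) (44.5801, 100) (0, 100)]  |A|=8049.8637
3. ⊥bis P0·P2 via (71.595,67.6): [(0, 0) (90, 0) (90, 55.625) (21.798, 100) (0, 100)]  |A|=7486.7655
4. ⊥bis P0·P3 via (48.805,38.325): [(0, 77.5059) (90, 5.2534) (90, 55.625) (21.798, 100) (0, 100)]  |A|=3762.5948
5. ⊥bis P0·P4 via (68.165,54.035): [(0, 77.5059) (27.0151, 55.8181) (90, 53.0889) (90, 55.625) (21.798, 100) (0, 100)]  |A|=2256.1389
6. ⊥bis P0·P5 via (61.23,45.885): [(0, 77.5059) (14.2325, 66.08) (39.3586, 55.2832) (90, 53.0889) (90, 55.625) (21.798, 100) (0, 100)]  |A|=2196.2232
7. canonical 7-gon: [(0, 77.5059) (14.2325, 66.08) (39.3586, 55.2832) (90, 53.0889) (90, 55.625) (21.798, 100) (0, 100)]
8. shoelace: 2196.2232

Area of P0's cell: 2196.2232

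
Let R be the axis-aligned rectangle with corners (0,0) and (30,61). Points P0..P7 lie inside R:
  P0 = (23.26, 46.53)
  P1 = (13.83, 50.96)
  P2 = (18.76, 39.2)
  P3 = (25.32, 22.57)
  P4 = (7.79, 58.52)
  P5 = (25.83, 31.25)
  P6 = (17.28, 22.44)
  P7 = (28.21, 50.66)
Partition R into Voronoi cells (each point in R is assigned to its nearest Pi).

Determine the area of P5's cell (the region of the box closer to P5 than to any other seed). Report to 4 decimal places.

1. box [0,30]×[0,61]: [(0, 0) (30, 0) (30, 61) (0, 61)]
2. ⊥bis P5·P0 via (24.545,38.89): [(0, 34.7617) (0, 0) (30, 0) (30, 39.8075)]  |A|=1118.5377
3. ⊥bis P5·P1 via (19.83,41.105): [(13.0034, 36.9488) (0, 29.0319) (0, 0) (30, 0) (30, 39.8075)]  |A|=1081.2846
4. ⊥bis P5·P2 via (22.295,35.225): [(26.8526, 39.2781) (0, 15.3979) (0, 0) (30, 0) (30, 39.8075)]  |A|=858.5532
5. ⊥bis P5·P3 via (25.575,26.91): [(26.8526, 39.2781) (13.7278, 27.6061) (30, 26.65) (30, 39.8075)]  |A|=121.9451
6. ⊥bis P5·P4 via (16.81,44.885): [(26.8526, 39.2781) (13.7278, 27.6061) (30, 26.65) (30, 39.8075)]  |A|=121.9451
7. ⊥bis P5·P6 via (21.555,26.845): [(26.8526, 39.2781) (17.403, 30.8745) (21.2246, 27.1656) (30, 26.65) (30, 39.8075)]  |A|=108.8843
8. ⊥bis P5·P7 via (27.02,40.955): [(26.8526, 39.2781) (17.403, 30.8745) (21.2246, 27.1656) (30, 26.65) (30, 39.8075)]  |A|=108.8843
9. canonical 5-gon: [(26.8526, 39.2781) (17.403, 30.8745) (21.2246, 27.1656) (30, 26.65) (30, 39.8075)]
10. shoelace: 108.8843

Area of P5's cell: 108.8843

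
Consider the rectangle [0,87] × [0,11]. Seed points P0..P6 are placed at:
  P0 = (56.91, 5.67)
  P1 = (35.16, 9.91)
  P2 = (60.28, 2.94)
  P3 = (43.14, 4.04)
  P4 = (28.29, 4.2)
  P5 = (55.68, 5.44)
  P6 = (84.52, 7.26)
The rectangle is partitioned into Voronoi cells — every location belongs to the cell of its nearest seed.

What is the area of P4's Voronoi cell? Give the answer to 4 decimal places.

1. box [0,87]×[0,11]: [(0, 0) (87, 0) (87, 11) (0, 11)]
2. ⊥bis P4·P0 via (42.6,4.935): [(0, 0) (42.8535, 0) (42.2885, 11) (0, 11)]  |A|=468.2808
3. ⊥bis P4·P1 via (31.725,7.055): [(0, 0) (37.5888, 0) (28.4461, 11) (0, 11)]  |A|=363.1918
4. ⊥bis P4·P2 via (44.285,3.57): [(0, 0) (37.5888, 0) (28.4461, 11) (0, 11)]  |A|=363.1918
5. ⊥bis P4·P3 via (35.715,4.12): [(0, 0) (35.6706, 0) (35.6952, 2.2783) (28.4461, 11) (0, 11)]  |A|=361.0068
6. ⊥bis P4·P5 via (41.985,4.82): [(0, 0) (35.6706, 0) (35.6952, 2.2783) (28.4461, 11) (0, 11)]  |A|=361.0068
7. ⊥bis P4·P6 via (56.405,5.73): [(0, 0) (35.6706, 0) (35.6952, 2.2783) (28.4461, 11) (0, 11)]  |A|=361.0068
8. canonical 5-gon: [(0, 0) (35.6706, 0) (35.6952, 2.2783) (28.4461, 11) (0, 11)]
9. shoelace: 361.0068

Area of P4's cell: 361.0068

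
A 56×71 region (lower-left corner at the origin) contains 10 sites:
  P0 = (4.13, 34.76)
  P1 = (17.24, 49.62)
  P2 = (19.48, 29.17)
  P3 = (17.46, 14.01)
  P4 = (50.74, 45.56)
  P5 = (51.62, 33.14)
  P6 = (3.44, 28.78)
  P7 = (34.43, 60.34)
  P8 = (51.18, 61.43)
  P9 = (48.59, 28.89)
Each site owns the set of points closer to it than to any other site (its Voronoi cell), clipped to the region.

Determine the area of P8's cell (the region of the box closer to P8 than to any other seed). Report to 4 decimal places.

1. box [0,56]×[0,71]: [(0, 0) (56, 0) (56, 71) (0, 71)]
2. ⊥bis P8·P0 via (27.655,48.095): [(54.9174, 0) (56, 0) (56, 71) (14.6714, 71)]  |A|=1505.5978
3. ⊥bis P8·P1 via (34.21,55.525): [(51.3267, 6.3345) (54.9174, 0) (56, 0) (56, 71) (28.8252, 71)]  |A|=1047.9678
4. ⊥bis P8·P2 via (35.33,45.3): [(39.0347, 41.6596) (56, 24.9888) (56, 71) (28.8252, 71)]  |A|=788.9563
5. ⊥bis P8·P3 via (34.32,37.72): [(39.0347, 41.6596) (56, 24.9888) (56, 71) (28.8252, 71)]  |A|=788.9563
6. ⊥bis P8·P4 via (50.96,53.495): [(34.7601, 53.9441) (56, 53.3553) (56, 71) (28.8252, 71)]  |A|=419.1309
7. ⊥bis P8·P5 via (51.4,47.285): [(34.7601, 53.9441) (56, 53.3553) (56, 71) (28.8252, 71)]  |A|=419.1309
8. ⊥bis P8·P6 via (27.31,45.105): [(34.7601, 53.9441) (56, 53.3553) (56, 71) (28.8252, 71)]  |A|=419.1309
9. ⊥bis P8·P7 via (42.805,60.885): [(43.272, 53.7082) (56, 53.3553) (56, 71) (42.1468, 71)]  |A|=232.0648
10. ⊥bis P8·P9 via (49.885,45.16): [(43.272, 53.7082) (56, 53.3553) (56, 71) (42.1468, 71)]  |A|=232.0648
11. canonical 4-gon: [(43.272, 53.7082) (56, 53.3553) (56, 71) (42.1468, 71)]
12. shoelace: 232.0648

Area of P8's cell: 232.0648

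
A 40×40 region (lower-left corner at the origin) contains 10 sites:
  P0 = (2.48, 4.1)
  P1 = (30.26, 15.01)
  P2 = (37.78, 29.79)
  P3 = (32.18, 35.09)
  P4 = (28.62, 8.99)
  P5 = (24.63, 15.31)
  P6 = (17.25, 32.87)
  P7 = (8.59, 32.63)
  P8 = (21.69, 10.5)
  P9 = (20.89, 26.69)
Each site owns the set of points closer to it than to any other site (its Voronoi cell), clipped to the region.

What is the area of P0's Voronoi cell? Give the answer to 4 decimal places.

Area of P0's cell: 212.7580

1. box [0,40]×[0,40]: [(0, 0) (40, 0) (40, 40) (0, 40)]
2. ⊥bis P0·P1 via (16.37,9.555): [(0, 0) (20.1225, 0) (4.4134, 40) (0, 40)]  |A|=490.718
3. ⊥bis P0·P2 via (20.13,16.945): [(0, 0) (20.1225, 0) (5.6582, 36.8304) (3.3514, 40) (0, 40)]  |A|=489.035
4. ⊥bis P0·P3 via (17.33,19.595): [(0, 36.2036) (0, 0) (20.1225, 0) (9.4678, 27.1299)]  |A|=444.3459
5. ⊥bis P0·P4 via (15.55,6.545): [(0, 36.2036) (0, 0) (16.7744, 0) (13.7289, 16.2801) (9.4678, 27.1299)]  |A|=417.0917
6. ⊥bis P0·P5 via (13.555,9.705): [(0.28, 35.9353) (0, 36.2036) (0, 0) (16.7744, 0) (15.7821, 5.3045)]  |A|=332.3821
7. ⊥bis P0·P6 via (9.865,18.485): [(8.847, 19.0076) (0, 23.5495) (0, 0) (16.7744, 0) (15.7821, 5.3045)]  |A|=275.1864
8. ⊥bis P0·P7 via (5.535,18.365): [(9.6144, 17.4914) (0, 19.5504) (0, 0) (16.7744, 0) (15.7821, 5.3045)]  |A|=250.9973
9. ⊥bis P0·P8 via (12.085,7.3): [(8.6186, 17.7046) (0, 19.5504) (0, 0) (14.5171, 0)]  |A|=212.758
10. ⊥bis P0·P9 via (11.685,15.395): [(8.6186, 17.7046) (0, 19.5504) (0, 0) (14.5171, 0)]  |A|=212.758
11. canonical 4-gon: [(8.6186, 17.7046) (0, 19.5504) (0, 0) (14.5171, 0)]
12. shoelace: 212.758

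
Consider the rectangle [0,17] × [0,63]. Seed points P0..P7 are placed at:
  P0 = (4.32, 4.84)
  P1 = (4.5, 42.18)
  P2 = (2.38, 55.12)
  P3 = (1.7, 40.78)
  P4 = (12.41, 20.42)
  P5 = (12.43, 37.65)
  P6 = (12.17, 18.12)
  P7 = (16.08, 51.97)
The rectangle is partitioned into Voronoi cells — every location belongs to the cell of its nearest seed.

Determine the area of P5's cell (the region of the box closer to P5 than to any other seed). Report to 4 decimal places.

1. box [0,17]×[0,63]: [(0, 0) (17, 0) (17, 63) (0, 63)]
2. ⊥bis P5·P0 via (8.375,21.245): [(0, 23.3151) (17, 19.1131) (17, 63) (0, 63)]  |A|=710.3603
3. ⊥bis P5·P1 via (8.465,39.915): [(0, 25.0966) (0, 23.3151) (17, 19.1131) (17, 54.856)]  |A|=318.9568
4. ⊥bis P5·P2 via (7.405,46.385): [(14.4889, 50.4602) (0, 25.0966) (0, 23.3151) (17, 19.1131) (17, 51.9047)]  |A|=315.2514
5. ⊥bis P5·P3 via (7.065,39.215): [(14.4889, 50.4602) (6.0214, 35.6373) (2.2637, 22.7556) (17, 19.1131) (17, 51.9047)]  |A|=294.2567
6. ⊥bis P5·P4 via (12.42,29.035): [(14.4889, 50.4602) (6.0214, 35.6373) (4.0983, 29.0447) (17, 29.0297) (17, 51.9047)]  |A|=180.6059
7. ⊥bis P5·P6 via (12.3,27.885): [(14.4889, 50.4602) (6.0214, 35.6373) (4.0983, 29.0447) (17, 29.0297) (17, 51.9047)]  |A|=180.6059
8. ⊥bis P5·P7 via (14.255,44.81): [(11.6418, 45.4761) (6.0214, 35.6373) (4.0983, 29.0447) (17, 29.0297) (17, 44.1103)]  |A|=155.5224
9. canonical 5-gon: [(11.6418, 45.4761) (6.0214, 35.6373) (4.0983, 29.0447) (17, 29.0297) (17, 44.1103)]
10. shoelace: 155.5224

Area of P5's cell: 155.5224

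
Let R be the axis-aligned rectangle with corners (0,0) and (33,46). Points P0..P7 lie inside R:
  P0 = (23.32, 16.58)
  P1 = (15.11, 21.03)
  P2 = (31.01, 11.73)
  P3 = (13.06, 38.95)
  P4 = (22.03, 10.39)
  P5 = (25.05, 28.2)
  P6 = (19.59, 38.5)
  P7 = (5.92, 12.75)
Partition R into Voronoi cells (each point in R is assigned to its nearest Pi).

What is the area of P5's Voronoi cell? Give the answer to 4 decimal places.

Area of P5's cell: 188.3850

1. box [0,33]×[0,46]: [(0, 0) (33, 0) (33, 46) (0, 46)]
2. ⊥bis P5·P0 via (24.185,22.39): [(0, 25.9907) (33, 21.0776) (33, 46) (0, 46)]  |A|=741.373
3. ⊥bis P5·P1 via (20.08,24.615): [(21.3842, 22.807) (33, 21.0776) (33, 46) (4.6544, 46)]  |A|=473.457
4. ⊥bis P5·P2 via (28.03,19.965): [(21.3842, 22.807) (31.6571, 21.2775) (33, 21.7635) (33, 46) (4.6544, 46)]  |A|=472.9965
5. ⊥bis P5·P3 via (19.055,33.575): [(16.0414, 30.2138) (21.3842, 22.807) (31.6571, 21.2775) (33, 21.7635) (33, 46) (30.195, 46)]  |A|=271.402
6. ⊥bis P5·P4 via (23.54,19.295): [(16.0414, 30.2138) (21.3842, 22.807) (31.6571, 21.2775) (33, 21.7635) (33, 46) (30.195, 46)]  |A|=271.402
7. ⊥bis P5·P6 via (22.32,33.35): [(16.1416, 30.0749) (21.3842, 22.807) (31.6571, 21.2775) (33, 21.7635) (33, 39.0114)]  |A|=188.385
8. ⊥bis P5·P7 via (15.485,20.475): [(16.1416, 30.0749) (21.3842, 22.807) (31.6571, 21.2775) (33, 21.7635) (33, 39.0114)]  |A|=188.385
9. canonical 5-gon: [(16.1416, 30.0749) (21.3842, 22.807) (31.6571, 21.2775) (33, 21.7635) (33, 39.0114)]
10. shoelace: 188.385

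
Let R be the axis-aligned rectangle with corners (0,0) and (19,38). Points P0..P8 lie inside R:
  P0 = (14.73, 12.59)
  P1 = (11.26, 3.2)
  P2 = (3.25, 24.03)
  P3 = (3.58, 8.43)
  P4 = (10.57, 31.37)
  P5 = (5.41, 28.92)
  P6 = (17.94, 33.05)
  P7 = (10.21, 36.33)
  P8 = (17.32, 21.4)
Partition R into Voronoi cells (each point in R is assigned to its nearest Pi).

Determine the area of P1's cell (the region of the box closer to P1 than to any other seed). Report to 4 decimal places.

1. box [0,19]×[0,38]: [(0, 0) (19, 0) (19, 38) (0, 38)]
2. ⊥bis P1·P0 via (12.995,7.895): [(0, 12.6972) (0, 0) (19, 0) (19, 5.6759)]  |A|=174.5444
3. ⊥bis P1·P2 via (7.255,13.615): [(2.4825, 11.7798) (0, 10.8252) (0, 0) (19, 0) (19, 5.6759)]  |A|=172.2207
4. ⊥bis P1·P3 via (7.42,5.815): [(9.6726, 9.1228) (3.46, 0) (19, 0) (19, 5.6759)]  |A|=97.3546
5. ⊥bis P1·P4 via (10.915,17.285): [(9.6726, 9.1228) (3.46, 0) (19, 0) (19, 5.6759)]  |A|=97.3546
6. ⊥bis P1·P5 via (8.335,16.06): [(9.6726, 9.1228) (3.46, 0) (19, 0) (19, 5.6759)]  |A|=97.3546
7. ⊥bis P1·P6 via (14.6,18.125): [(9.6726, 9.1228) (3.46, 0) (19, 0) (19, 5.6759)]  |A|=97.3546
8. ⊥bis P1·P7 via (10.735,19.765): [(9.6726, 9.1228) (3.46, 0) (19, 0) (19, 5.6759)]  |A|=97.3546
9. ⊥bis P1·P8 via (14.29,12.3): [(9.6726, 9.1228) (3.46, 0) (19, 0) (19, 5.6759)]  |A|=97.3546
10. canonical 4-gon: [(9.6726, 9.1228) (3.46, 0) (19, 0) (19, 5.6759)]
11. shoelace: 97.3546

Area of P1's cell: 97.3546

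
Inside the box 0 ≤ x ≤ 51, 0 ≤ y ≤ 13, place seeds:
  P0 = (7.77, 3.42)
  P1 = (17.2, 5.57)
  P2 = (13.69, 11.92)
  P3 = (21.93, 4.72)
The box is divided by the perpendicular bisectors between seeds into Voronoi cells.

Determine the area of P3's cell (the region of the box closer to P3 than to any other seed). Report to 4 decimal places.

Area of P3's cell: 404.8761

1. box [0,51]×[0,13]: [(0, 0) (51, 0) (51, 13) (0, 13)]
2. ⊥bis P3·P0 via (14.85,4.07): [(15.2237, 0) (51, 0) (51, 13) (14.0302, 13)]  |A|=472.8502
3. ⊥bis P3·P1 via (19.565,5.145): [(18.6404, 0) (51, 0) (51, 13) (20.9766, 13)]  |A|=405.4895
4. ⊥bis P3·P2 via (17.81,8.32): [(20.7377, 11.6706) (18.6404, 0) (51, 0) (51, 13) (21.8993, 13)]  |A|=404.8761
5. canonical 5-gon: [(20.7377, 11.6706) (18.6404, 0) (51, 0) (51, 13) (21.8993, 13)]
6. shoelace: 404.8761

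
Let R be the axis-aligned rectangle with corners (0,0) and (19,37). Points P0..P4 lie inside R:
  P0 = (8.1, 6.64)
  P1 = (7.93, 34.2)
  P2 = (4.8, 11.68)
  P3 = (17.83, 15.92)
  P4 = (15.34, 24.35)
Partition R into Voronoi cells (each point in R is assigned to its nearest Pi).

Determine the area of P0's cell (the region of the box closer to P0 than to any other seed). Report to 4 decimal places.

Area of P0's cell: 166.6648

1. box [0,19]×[0,37]: [(0, 0) (19, 0) (19, 37) (0, 37)]
2. ⊥bis P0·P1 via (8.015,20.42): [(0, 20.3706) (0, 0) (19, 0) (19, 20.4878)]  |A|=388.154
3. ⊥bis P0·P2 via (6.45,9.16): [(0, 4.9368) (0, 0) (19, 0) (19, 17.3773)]  |A|=211.9835
4. ⊥bis P0·P3 via (12.965,11.28): [(11.7052, 12.6009) (0, 4.9368) (0, 0) (19, 0) (19, 4.9524)]  |A|=166.6648
5. ⊥bis P0·P4 via (11.72,15.495): [(11.7052, 12.6009) (0, 4.9368) (0, 0) (19, 0) (19, 4.9524)]  |A|=166.6648
6. canonical 5-gon: [(11.7052, 12.6009) (0, 4.9368) (0, 0) (19, 0) (19, 4.9524)]
7. shoelace: 166.6648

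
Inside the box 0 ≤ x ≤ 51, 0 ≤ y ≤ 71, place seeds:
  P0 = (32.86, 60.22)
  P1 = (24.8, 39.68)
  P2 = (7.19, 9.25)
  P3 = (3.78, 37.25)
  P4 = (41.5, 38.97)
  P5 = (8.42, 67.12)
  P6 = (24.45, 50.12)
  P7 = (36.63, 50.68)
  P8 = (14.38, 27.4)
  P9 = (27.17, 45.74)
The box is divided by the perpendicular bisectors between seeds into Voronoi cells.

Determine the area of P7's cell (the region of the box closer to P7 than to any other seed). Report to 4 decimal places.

Area of P7's cell: 232.3470

1. box [0,51]×[0,71]: [(0, 0) (51, 0) (51, 71) (0, 71)]
2. ⊥bis P7·P0 via (34.745,55.45): [(0, 41.7195) (0, 0) (51, 0) (51, 61.8736)]  |A|=2641.6255
3. ⊥bis P7·P1 via (30.715,45.18): [(24.8145, 51.5257) (51, 23.3644) (51, 61.8736)]  |A|=504.1911
4. ⊥bis P7·P2 via (21.91,29.965): [(24.8145, 51.5257) (51, 23.3644) (51, 61.8736)]  |A|=504.1911
5. ⊥bis P7·P3 via (20.205,43.965): [(24.8145, 51.5257) (51, 23.3644) (51, 61.8736)]  |A|=504.1911
6. ⊥bis P7·P4 via (39.065,44.825): [(24.8145, 51.5257) (33.2816, 42.4198) (51, 49.7886) (51, 61.8736)]  |A|=270.0937
7. ⊥bis P7·P5 via (22.525,58.9): [(24.8145, 51.5257) (33.2816, 42.4198) (51, 49.7886) (51, 61.8736)]  |A|=270.0937
8. ⊥bis P7·P6 via (30.54,50.4): [(30.387, 53.7278) (30.7834, 45.1065) (33.2816, 42.4198) (51, 49.7886) (51, 61.8736)]  |A|=245.6362
9. ⊥bis P7·P8 via (25.505,39.04): [(30.387, 53.7278) (30.7834, 45.1065) (33.2816, 42.4198) (51, 49.7886) (51, 61.8736)]  |A|=245.6362
10. ⊥bis P7·P9 via (31.9,48.21): [(30.387, 53.7278) (30.5191, 50.8544) (34.6307, 42.9808) (51, 49.7886) (51, 61.8736)]  |A|=232.347
11. canonical 5-gon: [(30.387, 53.7278) (30.5191, 50.8544) (34.6307, 42.9808) (51, 49.7886) (51, 61.8736)]
12. shoelace: 232.347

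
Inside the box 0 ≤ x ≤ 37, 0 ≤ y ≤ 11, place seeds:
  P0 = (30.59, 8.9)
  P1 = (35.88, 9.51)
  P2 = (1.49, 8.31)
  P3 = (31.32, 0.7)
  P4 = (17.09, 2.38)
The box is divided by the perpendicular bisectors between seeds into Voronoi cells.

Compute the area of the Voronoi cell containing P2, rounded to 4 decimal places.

1. box [0,37]×[0,11]: [(0, 0) (37, 0) (37, 11) (0, 11)]
2. ⊥bis P2·P0 via (16.04,8.605): [(0, 0) (16.2145, 0) (15.9914, 11) (0, 11)]  |A|=177.1325
3. ⊥bis P2·P1 via (18.685,8.91): [(0, 0) (16.2145, 0) (15.9914, 11) (0, 11)]  |A|=177.1325
4. ⊥bis P2·P3 via (16.405,4.505): [(0, 0) (15.2557, 0) (16.1439, 3.4814) (15.9914, 11) (0, 11)]  |A|=175.4636
5. ⊥bis P2·P4 via (9.29,5.345): [(0, 0) (7.2582, 0) (11.4396, 11) (0, 11)]  |A|=102.8381
6. canonical 4-gon: [(0, 0) (7.2582, 0) (11.4396, 11) (0, 11)]
7. shoelace: 102.8381

Area of P2's cell: 102.8381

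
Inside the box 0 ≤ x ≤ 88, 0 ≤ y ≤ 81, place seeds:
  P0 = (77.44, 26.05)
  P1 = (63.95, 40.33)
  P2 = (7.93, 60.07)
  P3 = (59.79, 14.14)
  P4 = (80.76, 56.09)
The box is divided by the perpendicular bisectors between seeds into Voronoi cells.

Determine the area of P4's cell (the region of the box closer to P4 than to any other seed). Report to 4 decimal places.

Area of P4's cell: 1101.1966

1. box [0,88]×[0,81]: [(0, 0) (88, 0) (88, 81) (0, 81)]
2. ⊥bis P4·P0 via (79.1,41.07): [(0, 49.8121) (88, 40.0864) (88, 81) (0, 81)]  |A|=3172.468
3. ⊥bis P4·P1 via (72.355,48.21): [(79.0431, 41.0763) (88, 40.0864) (88, 81) (41.6132, 81)]  |A|=1109.1967
4. ⊥bis P4·P2 via (44.345,58.08): [(45.3781, 76.9842) (79.0431, 41.0763) (88, 40.0864) (88, 81) (45.5975, 81)]  |A|=1101.1966
5. ⊥bis P4·P3 via (70.275,35.115): [(45.3781, 76.9842) (79.0431, 41.0763) (88, 40.0864) (88, 81) (45.5975, 81)]  |A|=1101.1966
6. canonical 5-gon: [(45.3781, 76.9842) (79.0431, 41.0763) (88, 40.0864) (88, 81) (45.5975, 81)]
7. shoelace: 1101.1966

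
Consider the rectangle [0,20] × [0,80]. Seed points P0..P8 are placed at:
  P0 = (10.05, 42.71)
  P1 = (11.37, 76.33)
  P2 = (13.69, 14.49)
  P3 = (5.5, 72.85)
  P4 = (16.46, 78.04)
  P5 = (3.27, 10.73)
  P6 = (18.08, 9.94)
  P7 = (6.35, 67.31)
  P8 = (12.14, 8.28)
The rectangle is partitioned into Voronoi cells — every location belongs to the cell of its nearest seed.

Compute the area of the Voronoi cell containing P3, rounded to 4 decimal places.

1. box [0,20]×[0,80]: [(0, 0) (20, 0) (20, 80) (0, 80)]
2. ⊥bis P3·P0 via (7.775,57.78): [(0, 56.6063) (20, 59.6255) (20, 80) (0, 80)]  |A|=437.6822
3. ⊥bis P3·P1 via (8.435,74.59): [(0, 56.6063) (17.5279, 59.2523) (5.2277, 80) (0, 80)]  |A|=259.2526
4. ⊥bis P3·P2 via (9.595,43.67): [(0, 56.6063) (17.5279, 59.2523) (5.2277, 80) (0, 80)]  |A|=259.2526
5. ⊥bis P3·P4 via (10.98,75.445): [(0, 56.6063) (17.5279, 59.2523) (5.2277, 80) (0, 80)]  |A|=259.2526
6. ⊥bis P3·P5 via (4.385,41.79): [(0, 56.6063) (17.5279, 59.2523) (5.2277, 80) (0, 80)]  |A|=259.2526
7. ⊥bis P3·P6 via (11.79,41.395): [(0, 56.6063) (17.5279, 59.2523) (5.2277, 80) (0, 80)]  |A|=259.2526
8. ⊥bis P3·P7 via (5.925,70.08): [(0, 69.1709) (10.6765, 70.809) (5.2277, 80) (0, 80)]  |A|=81.8323
9. ⊥bis P3·P8 via (8.82,40.565): [(0, 69.1709) (10.6765, 70.809) (5.2277, 80) (0, 80)]  |A|=81.8323
10. canonical 4-gon: [(0, 69.1709) (10.6765, 70.809) (5.2277, 80) (0, 80)]
11. shoelace: 81.8323

Area of P3's cell: 81.8323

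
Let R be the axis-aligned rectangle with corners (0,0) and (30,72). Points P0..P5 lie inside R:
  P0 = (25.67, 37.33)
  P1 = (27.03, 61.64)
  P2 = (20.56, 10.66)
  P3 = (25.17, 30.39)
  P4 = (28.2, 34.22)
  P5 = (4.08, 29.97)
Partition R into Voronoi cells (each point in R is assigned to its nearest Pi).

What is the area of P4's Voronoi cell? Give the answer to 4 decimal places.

1. box [0,30]×[0,72]: [(0, 0) (30, 0) (30, 72) (0, 72)]
2. ⊥bis P4·P0 via (26.935,35.775): [(0, 13.8632) (0, 0) (30, 0) (30, 38.2684)]  |A|=781.9746
3. ⊥bis P4·P1 via (27.615,47.93): [(0, 13.8632) (0, 0) (30, 0) (30, 38.2684)]  |A|=781.9746
4. ⊥bis P4·P2 via (24.38,22.44): [(14.4866, 25.6482) (30, 20.6176) (30, 38.2684)]  |A|=136.9119
5. ⊥bis P4·P3 via (26.685,32.305): [(24.6492, 33.9155) (30, 29.6824) (30, 38.2684)]  |A|=22.9707
6. ⊥bis P4·P5 via (16.14,32.095): [(24.6492, 33.9155) (30, 29.6824) (30, 38.2684)]  |A|=22.9707
7. canonical 3-gon: [(24.6492, 33.9155) (30, 29.6824) (30, 38.2684)]
8. shoelace: 22.9707

Area of P4's cell: 22.9707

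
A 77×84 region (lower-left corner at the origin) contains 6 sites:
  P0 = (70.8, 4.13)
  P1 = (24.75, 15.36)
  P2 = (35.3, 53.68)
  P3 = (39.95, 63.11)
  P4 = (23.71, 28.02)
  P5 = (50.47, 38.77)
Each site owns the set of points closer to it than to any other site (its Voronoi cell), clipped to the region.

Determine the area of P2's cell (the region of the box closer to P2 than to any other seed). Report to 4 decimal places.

1. box [0,77]×[0,84]: [(0, 0) (77, 0) (77, 84) (0, 84)]
2. ⊥bis P2·P0 via (53.05,28.905): [(0, 0) (12.7051, 0) (77, 46.0639) (77, 84) (0, 84)]  |A|=4987.1629
3. ⊥bis P2·P1 via (30.025,34.52): [(0, 42.7863) (52.3199, 28.3819) (77, 46.0639) (77, 84) (0, 84)]  |A|=3687.578
4. ⊥bis P2·P3 via (37.625,58.395): [(0, 76.9482) (0, 42.7863) (52.3199, 28.3819) (71.1425, 41.8673)]  |A|=1703.5203
5. ⊥bis P2·P4 via (29.505,40.85): [(0, 76.9482) (0, 54.1767) (54.1717, 29.7086) (71.1425, 41.8673)]  |A|=1346.957
6. ⊥bis P2·P5 via (42.885,46.225): [(49.2246, 52.6752) (0, 76.9482) (0, 54.1767) (35.1127, 38.3171)]  |A|=924.4365
7. canonical 4-gon: [(49.2246, 52.6752) (0, 76.9482) (0, 54.1767) (35.1127, 38.3171)]
8. shoelace: 924.4365

Area of P2's cell: 924.4365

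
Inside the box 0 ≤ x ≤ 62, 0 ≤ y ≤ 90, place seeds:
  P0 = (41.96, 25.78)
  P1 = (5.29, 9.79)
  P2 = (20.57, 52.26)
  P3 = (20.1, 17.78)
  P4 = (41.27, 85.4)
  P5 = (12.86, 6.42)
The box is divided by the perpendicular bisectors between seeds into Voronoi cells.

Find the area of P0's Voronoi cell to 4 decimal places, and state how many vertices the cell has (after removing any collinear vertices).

Area of P0's cell: 1503.8100 (5 vertices)

1. box [0,62]×[0,90]: [(0, 0) (62, 0) (62, 90) (0, 90)]
2. ⊥bis P0·P1 via (23.625,17.785): [(0, 71.9644) (31.3802, 0) (62, 0) (62, 90) (0, 90)]  |A|=4450.8722
3. ⊥bis P0·P2 via (31.265,39.02): [(18.7675, 28.9248) (31.3802, 0) (62, 0) (62, 63.8471)]  |A|=1822.9709
4. ⊥bis P0·P3 via (31.03,21.78): [(26.2139, 34.9399) (39.0007, 0) (62, 0) (62, 63.8471)]  |A|=1544.2137
5. ⊥bis P0·P4 via (41.615,55.59): [(51.9257, 55.7093) (26.2139, 34.9399) (39.0007, 0) (62, 0) (62, 55.8259)]  |A|=1503.81
6. ⊥bis P0·P5 via (27.41,16.1): [(51.9257, 55.7093) (26.2139, 34.9399) (39.0007, 0) (62, 0) (62, 55.8259)]  |A|=1503.81
7. canonical 5-gon: [(51.9257, 55.7093) (26.2139, 34.9399) (39.0007, 0) (62, 0) (62, 55.8259)]
8. shoelace: 1503.81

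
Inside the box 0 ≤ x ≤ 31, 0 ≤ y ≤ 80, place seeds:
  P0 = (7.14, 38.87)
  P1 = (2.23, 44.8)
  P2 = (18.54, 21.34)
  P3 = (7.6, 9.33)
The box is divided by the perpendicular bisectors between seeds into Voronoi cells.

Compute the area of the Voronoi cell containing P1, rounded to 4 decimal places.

Area of P1's cell: 905.5178

1. box [0,31]×[0,80]: [(0, 0) (31, 0) (31, 80) (0, 80)]
2. ⊥bis P1·P0 via (4.685,41.835): [(0, 37.9559) (31, 63.6236) (31, 80) (0, 80)]  |A|=905.5178
3. ⊥bis P1·P2 via (10.385,33.07): [(0, 37.9559) (31, 63.6236) (31, 80) (0, 80)]  |A|=905.5178
4. ⊥bis P1·P3 via (4.915,27.065): [(0, 37.9559) (31, 63.6236) (31, 80) (0, 80)]  |A|=905.5178
5. canonical 4-gon: [(0, 37.9559) (31, 63.6236) (31, 80) (0, 80)]
6. shoelace: 905.5178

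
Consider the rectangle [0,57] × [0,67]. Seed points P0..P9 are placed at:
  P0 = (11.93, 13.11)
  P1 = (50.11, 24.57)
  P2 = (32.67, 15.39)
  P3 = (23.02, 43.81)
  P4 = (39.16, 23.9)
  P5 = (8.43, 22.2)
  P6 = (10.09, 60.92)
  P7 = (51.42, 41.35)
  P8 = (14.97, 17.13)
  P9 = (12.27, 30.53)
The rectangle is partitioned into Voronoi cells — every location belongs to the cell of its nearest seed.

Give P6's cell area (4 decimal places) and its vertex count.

Area of P6's cell: 468.7702 (4 vertices)

1. box [0,57]×[0,67]: [(0, 0) (57, 0) (57, 67) (0, 67)]
2. ⊥bis P6·P0 via (11.01,37.015): [(0, 36.5913) (57, 38.785) (57, 67) (0, 67)]  |A|=1670.7775
3. ⊥bis P6·P1 via (30.1,42.745): [(0, 36.5913) (25.3984, 37.5687) (52.1307, 67) (0, 67)]  |A|=1153.3031
4. ⊥bis P6·P2 via (21.38,38.155): [(0, 36.5913) (19.7604, 37.3518) (29.6613, 42.262) (52.1307, 67) (0, 67)]  |A|=1140.5352
5. ⊥bis P6·P3 via (16.555,52.365): [(0, 39.8544) (35.9212, 67) (0, 67)]  |A|=487.5509
6. ⊥bis P6·P4 via (24.625,42.41): [(0, 39.8544) (35.9212, 67) (0, 67)]  |A|=487.5509
7. ⊥bis P6·P5 via (9.26,41.56): [(0, 41.957) (2.6329, 41.8441) (35.9212, 67) (0, 67)]  |A|=484.7829
8. ⊥bis P6·P7 via (30.755,51.135): [(0, 41.957) (2.6329, 41.8441) (35.9212, 67) (0, 67)]  |A|=484.7829
9. ⊥bis P6·P8 via (12.53,39.025): [(0, 41.957) (2.6329, 41.8441) (35.9212, 67) (0, 67)]  |A|=484.7829
10. ⊥bis P6·P9 via (11.18,45.725): [(0, 44.923) (7.4106, 45.4546) (35.9212, 67) (0, 67)]  |A|=468.7702
11. canonical 4-gon: [(0, 44.923) (7.4106, 45.4546) (35.9212, 67) (0, 67)]
12. shoelace: 468.7702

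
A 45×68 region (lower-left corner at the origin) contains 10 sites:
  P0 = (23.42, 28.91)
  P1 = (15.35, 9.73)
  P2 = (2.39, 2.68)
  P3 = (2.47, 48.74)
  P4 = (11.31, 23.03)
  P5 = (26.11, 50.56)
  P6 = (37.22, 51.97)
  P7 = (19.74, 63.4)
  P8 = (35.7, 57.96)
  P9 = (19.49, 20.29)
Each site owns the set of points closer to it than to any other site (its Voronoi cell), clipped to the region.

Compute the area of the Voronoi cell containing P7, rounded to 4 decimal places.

Area of P7's cell: 273.9020

1. box [0,45]×[0,68]: [(0, 0) (45, 0) (45, 68) (0, 68)]
2. ⊥bis P7·P0 via (21.58,46.155): [(0, 43.8525) (45, 48.6539) (45, 68) (0, 68)]  |A|=978.6077
3. ⊥bis P7·P1 via (17.545,36.565): [(0, 43.8525) (45, 48.6539) (45, 68) (0, 68)]  |A|=978.6077
4. ⊥bis P7·P2 via (11.065,33.04): [(0, 43.8525) (45, 48.6539) (45, 68) (0, 68)]  |A|=978.6077
5. ⊥bis P7·P3 via (11.105,56.07): [(19.6925, 45.9536) (45, 48.6539) (45, 68) (0.978, 68)]  |A|=730.0646
6. ⊥bis P7·P4 via (15.525,43.215): [(19.6925, 45.9536) (45, 48.6539) (45, 68) (0.978, 68)]  |A|=730.0646
7. ⊥bis P7·P5 via (22.925,56.98): [(14.0641, 52.5841) (45, 67.9315) (45, 68) (0.978, 68)]  |A|=340.3794
8. ⊥bis P7·P6 via (28.48,57.685): [(14.0641, 52.5841) (30.465, 60.7206) (35.2249, 68) (0.978, 68)]  |A|=304.3035
9. ⊥bis P7·P8 via (27.72,60.68): [(14.0641, 52.5841) (27.178, 59.09) (30.215, 68) (0.978, 68)]  |A|=273.902
10. ⊥bis P7·P9 via (19.615,41.845): [(14.0641, 52.5841) (27.178, 59.09) (30.215, 68) (0.978, 68)]  |A|=273.902
11. canonical 4-gon: [(14.0641, 52.5841) (27.178, 59.09) (30.215, 68) (0.978, 68)]
12. shoelace: 273.902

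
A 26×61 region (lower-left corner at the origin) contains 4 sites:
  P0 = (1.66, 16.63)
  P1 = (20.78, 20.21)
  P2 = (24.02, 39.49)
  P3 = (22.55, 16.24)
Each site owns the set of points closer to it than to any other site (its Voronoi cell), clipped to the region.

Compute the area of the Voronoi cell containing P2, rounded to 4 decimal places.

1. box [0,26]×[0,61]: [(0, 0) (26, 0) (26, 61) (0, 61)]
2. ⊥bis P2·P0 via (12.84,28.06): [(0, 40.6192) (26, 15.1878) (26, 61) (0, 61)]  |A|=860.509
3. ⊥bis P2·P1 via (22.4,29.85): [(0, 40.6192) (8.6471, 32.1612) (26, 29.245) (26, 61) (0, 61)]  |A|=738.5427
4. ⊥bis P2·P3 via (23.285,27.865): [(0, 40.6192) (8.6471, 32.1612) (26, 29.245) (26, 61) (0, 61)]  |A|=738.5427
5. canonical 5-gon: [(0, 40.6192) (8.6471, 32.1612) (26, 29.245) (26, 61) (0, 61)]
6. shoelace: 738.5427

Area of P2's cell: 738.5427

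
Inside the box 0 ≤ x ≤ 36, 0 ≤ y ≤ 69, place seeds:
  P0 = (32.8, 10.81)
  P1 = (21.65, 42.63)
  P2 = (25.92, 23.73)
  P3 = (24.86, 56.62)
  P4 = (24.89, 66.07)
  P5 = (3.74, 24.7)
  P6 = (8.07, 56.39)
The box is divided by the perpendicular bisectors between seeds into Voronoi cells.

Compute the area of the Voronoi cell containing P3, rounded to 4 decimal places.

1. box [0,36]×[0,69]: [(0, 0) (36, 0) (36, 69) (0, 69)]
2. ⊥bis P3·P0 via (28.83,33.715): [(0, 28.7181) (36, 34.9577) (36, 69) (0, 69)]  |A|=1337.8358
3. ⊥bis P3·P1 via (23.255,49.625): [(0, 54.9609) (36, 46.7007) (36, 69) (0, 69)]  |A|=654.0927
4. ⊥bis P3·P2 via (25.39,40.175): [(0, 54.9609) (36, 46.7007) (36, 69) (0, 69)]  |A|=654.0927
5. ⊥bis P3·P4 via (24.875,61.345): [(0, 61.424) (0, 54.9609) (36, 46.7007) (36, 61.3097)]  |A|=379.2984
6. ⊥bis P3·P5 via (14.3,40.66): [(0, 61.424) (0, 54.9609) (36, 46.7007) (36, 61.3097)]  |A|=379.2984
7. ⊥bis P3·P6 via (16.465,56.505): [(16.3983, 61.3719) (16.5381, 51.1662) (36, 46.7007) (36, 61.3097)]  |A|=242.1797
8. canonical 4-gon: [(16.3983, 61.3719) (16.5381, 51.1662) (36, 46.7007) (36, 61.3097)]
9. shoelace: 242.1797

Area of P3's cell: 242.1797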